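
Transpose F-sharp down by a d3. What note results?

F down a major third is Db, so the target letter is D.
From F#, a diminished third is 2 semitones down: D##.

D##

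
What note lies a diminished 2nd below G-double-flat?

F

G down a major second is F, so the target letter is F.
From Gbb, a diminished second is 0 semitones down: F.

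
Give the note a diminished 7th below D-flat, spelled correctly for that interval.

E

A seventh below D lands on the letter E.
A diminished seventh spans 9 semitones, so Db moves to pitch class 4. On the letter E that is E.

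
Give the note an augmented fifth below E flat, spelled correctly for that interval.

Abb

A fifth below E lands on the letter A.
An augmented fifth spans 8 semitones, so Eb moves to pitch class 7. On the letter A that is Abb.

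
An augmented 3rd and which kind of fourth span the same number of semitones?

An augmented third spans 5 semitones.
A fourth spanning 5 semitones is perfect (the perfect fourth is 5).

perfect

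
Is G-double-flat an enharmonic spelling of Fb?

Gbb is pitch class 5; Fb is pitch class 4.
The pitch classes differ (5 vs. 4), so they are not enharmonic equivalents.

No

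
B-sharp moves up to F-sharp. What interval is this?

diminished fifth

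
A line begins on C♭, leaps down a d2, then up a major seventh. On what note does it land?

A#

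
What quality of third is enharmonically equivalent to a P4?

A perfect fourth spans 5 semitones.
A third spanning 5 semitones is augmented (the major third is 4).

augmented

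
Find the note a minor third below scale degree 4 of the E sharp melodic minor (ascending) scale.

F##

Scale degree 4 of E# melodic minor (ascending) is A#.
A minor third (3 semitones) below A# lands on the letter F, giving F##.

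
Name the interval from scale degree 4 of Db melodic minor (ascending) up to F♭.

minor seventh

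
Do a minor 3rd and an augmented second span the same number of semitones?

Yes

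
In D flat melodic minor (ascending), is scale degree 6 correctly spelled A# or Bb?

Each scale degree takes a distinct letter name. Degree 6 of a scale on D must use the letter B.
Bb and A# are enharmonically the same pitch, but only Bb uses the letter B, so it is the correct spelling here.

Bb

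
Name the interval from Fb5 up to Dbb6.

minor sixth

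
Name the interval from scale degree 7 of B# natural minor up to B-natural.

Scale degree 7 of B# natural minor is A#.
A# up to B: letters A→B make it a second; 1 semitone makes it minor.

minor second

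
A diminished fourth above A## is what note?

A fourth above A lands on the letter D.
A diminished fourth spans 4 semitones, so A## moves to pitch class 3. On the letter D that is D#.

D#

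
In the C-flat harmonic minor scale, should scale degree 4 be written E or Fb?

Each scale degree takes a distinct letter name. Degree 4 of a scale on C must use the letter F.
Fb and E are enharmonically the same pitch, but only Fb uses the letter F, so it is the correct spelling here.

Fb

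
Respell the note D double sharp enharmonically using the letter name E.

D## is pitch class 4. The letter E alone is pitch class 4.
Pitch class 4 on E needs no accidental: E.

E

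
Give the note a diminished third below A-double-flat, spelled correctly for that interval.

F

A down a major third is F, so the target letter is F.
From Abb, a diminished third is 2 semitones down: F.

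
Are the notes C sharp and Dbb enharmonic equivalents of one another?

No

C# is pitch class 1; Dbb is pitch class 0.
The pitch classes differ (1 vs. 0), so they are not enharmonic equivalents.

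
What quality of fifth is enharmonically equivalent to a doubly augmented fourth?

A doubly augmented fourth spans 7 semitones.
A fifth spanning 7 semitones is perfect (the perfect fifth is 7).

perfect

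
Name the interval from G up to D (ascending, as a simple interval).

perfect fifth

Counting letters G–A–B–C–D gives a fifth.
G→D = 7 semitones, exactly the perfect fifth.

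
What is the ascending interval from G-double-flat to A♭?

augmented second

Counting letters G–A gives a second.
Gbb→Ab = 3 semitones, 1 wider than the major second (2), so augmented.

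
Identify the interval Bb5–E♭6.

Counting letters B–C–D–E gives a fourth.
Bb→Eb = 5 semitones, exactly the perfect fourth.

perfect fourth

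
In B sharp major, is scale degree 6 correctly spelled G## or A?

Each scale degree takes a distinct letter name. Degree 6 of a scale on B must use the letter G.
G## and A are enharmonically the same pitch, but only G## uses the letter G, so it is the correct spelling here.

G##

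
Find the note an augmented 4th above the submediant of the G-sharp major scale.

A##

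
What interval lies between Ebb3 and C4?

augmented sixth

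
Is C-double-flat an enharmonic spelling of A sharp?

Cbb is pitch class 10; A# is pitch class 10.
All spellings map to pitch class 10, so they are enharmonically equivalent.

Yes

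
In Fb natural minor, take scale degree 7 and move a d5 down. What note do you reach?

Ab

Scale degree 7 of Fb natural minor is Ebb.
A diminished fifth (6 semitones) below Ebb lands on the letter A, giving Ab.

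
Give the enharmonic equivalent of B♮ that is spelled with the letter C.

Cb

Plain C sits 1 semitone above B, so on the letter C the same pitch needs a flat: Cb.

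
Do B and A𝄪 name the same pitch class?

Yes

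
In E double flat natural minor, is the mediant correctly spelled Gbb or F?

Each scale degree takes a distinct letter name. Degree 3 of a scale on E must use the letter G.
Gbb and F are enharmonically the same pitch, but only Gbb uses the letter G, so it is the correct spelling here.

Gbb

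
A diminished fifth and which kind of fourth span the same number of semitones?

augmented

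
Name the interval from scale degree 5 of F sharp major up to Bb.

Scale degree 5 of F# major is C#.
C# up to Bb: letters C→B make it a seventh; 9 semitones makes it diminished.

diminished seventh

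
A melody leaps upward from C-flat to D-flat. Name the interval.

major second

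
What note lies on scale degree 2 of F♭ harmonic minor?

Degree 2 takes the letter 1 step above F, which is G.
In harmonic minor, degree 2 sits 2 semitones above the tonic. Fb + 2 semitones is pitch class 6, spelled on G as Gb.

Gb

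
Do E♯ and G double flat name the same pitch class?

Yes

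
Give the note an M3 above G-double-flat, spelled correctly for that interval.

Bbb

A third above G lands on the letter B.
A major third spans 4 semitones, so Gbb moves to pitch class 9. On the letter B that is Bbb.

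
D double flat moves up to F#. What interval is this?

Counting letters D–E–F gives a third.
Dbb→F# = 6 semitones, 2 wider than the major third (4), so doubly augmented.

doubly augmented third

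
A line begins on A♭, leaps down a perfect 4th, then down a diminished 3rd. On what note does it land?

A perfect fourth down from Ab is Eb (letter E, 5 semitones down).
A diminished third down from Eb is C# (letter C, 2 semitones down).

C#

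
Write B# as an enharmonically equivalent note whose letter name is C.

Plain C sits at the same pitch as B#, so on the letter C the same pitch needs a natural: C.

C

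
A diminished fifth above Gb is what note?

Dbb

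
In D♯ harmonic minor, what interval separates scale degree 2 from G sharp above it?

Scale degree 2 of D# harmonic minor is E#.
E# up to G#: letters E→G make it a third; 3 semitones makes it minor.

minor third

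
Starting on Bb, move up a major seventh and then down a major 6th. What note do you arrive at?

A major seventh up from Bb is A (letter A, 11 semitones up).
A major sixth down from A is C (letter C, 9 semitones down).

C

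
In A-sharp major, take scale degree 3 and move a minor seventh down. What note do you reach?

D##

Scale degree 3 of A# major is C##.
A minor seventh (10 semitones) below C## lands on the letter D, giving D##.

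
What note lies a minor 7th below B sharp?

C##

B down a major seventh is C, so the target letter is C.
From B#, a minor seventh is 10 semitones down: C##.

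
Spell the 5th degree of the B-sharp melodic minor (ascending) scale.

F##

Degree 5 takes the letter 4 steps above B, which is F.
In melodic minor (ascending), degree 5 sits 7 semitones above the tonic. B# + 7 semitones is pitch class 7, spelled on F as F##.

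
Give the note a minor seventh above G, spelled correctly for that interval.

F

G up a major seventh is F#, so the target letter is F.
From G, a minor seventh is 10 semitones up: F.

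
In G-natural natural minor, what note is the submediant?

The G natural minor scale runs G A Bb C D Eb F.
Degree 6 is Eb.

Eb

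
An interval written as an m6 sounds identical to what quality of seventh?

doubly diminished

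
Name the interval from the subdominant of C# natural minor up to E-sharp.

major seventh

The subdominant of C# natural minor is F#.
F# up to E#: letters F→E make it a seventh; 11 semitones makes it major.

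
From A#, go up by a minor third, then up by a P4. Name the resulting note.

A minor third up from A# is C# (letter C, 3 semitones up).
A perfect fourth up from C# is F# (letter F, 5 semitones up).

F#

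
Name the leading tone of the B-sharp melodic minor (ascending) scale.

A##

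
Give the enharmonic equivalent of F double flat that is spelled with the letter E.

Eb

Fbb is pitch class 3. The letter E alone is pitch class 4.
To reach pitch class 3 from E requires an offset of -1 semitone, i.e. flat: Eb.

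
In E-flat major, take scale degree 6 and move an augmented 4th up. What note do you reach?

Scale degree 6 of Eb major is C.
An augmented fourth (6 semitones) above C lands on the letter F, giving F#.

F#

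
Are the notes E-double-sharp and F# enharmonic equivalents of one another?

Yes

E## = pitch class 6 and F# = pitch class 6 — the same pitch class, so they are enharmonic equivalents.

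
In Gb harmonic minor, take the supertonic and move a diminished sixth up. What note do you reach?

The supertonic of Gb harmonic minor is Ab.
A diminished sixth (7 semitones) above Ab lands on the letter F, giving Fbb.

Fbb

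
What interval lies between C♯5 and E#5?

The letter names run C→E, a span of 2 letter steps, so the interval is some kind of third.
C# to E# is 4 semitones. A major third is 4, so 4 makes it major.

major third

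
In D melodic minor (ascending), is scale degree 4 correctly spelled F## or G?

Each scale degree takes a distinct letter name. Degree 4 of a scale on D must use the letter G.
G and F## are enharmonically the same pitch, but only G uses the letter G, so it is the correct spelling here.

G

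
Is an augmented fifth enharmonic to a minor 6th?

Yes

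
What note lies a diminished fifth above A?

A fifth above A lands on the letter E.
A diminished fifth spans 6 semitones, so A moves to pitch class 3. On the letter E that is Eb.

Eb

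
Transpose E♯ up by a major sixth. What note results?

C##

E up a major sixth is C#, so the target letter is C.
From E#, a major sixth is 9 semitones up: C##.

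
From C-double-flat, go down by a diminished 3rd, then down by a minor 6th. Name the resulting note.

C

A diminished third down from Cbb is Ab (letter A, 2 semitones down).
A minor sixth down from Ab is C (letter C, 8 semitones down).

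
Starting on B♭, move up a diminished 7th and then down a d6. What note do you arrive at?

C

A diminished seventh up from Bb is Abb (letter A, 9 semitones up).
A diminished sixth down from Abb is C (letter C, 7 semitones down).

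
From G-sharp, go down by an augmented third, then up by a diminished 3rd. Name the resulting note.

Gbb

An augmented third down from G# is Eb (letter E, 5 semitones down).
A diminished third up from Eb is Gbb (letter G, 2 semitones up).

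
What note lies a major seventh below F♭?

A seventh below F lands on the letter G.
A major seventh spans 11 semitones, so Fb moves to pitch class 5. On the letter G that is Gbb.

Gbb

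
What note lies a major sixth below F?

Ab

A sixth below F lands on the letter A.
A major sixth spans 9 semitones, so F moves to pitch class 8. On the letter A that is Ab.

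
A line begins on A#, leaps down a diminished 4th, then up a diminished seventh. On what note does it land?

A diminished fourth down from A# is E## (letter E, 4 semitones down).
A diminished seventh up from E## is D# (letter D, 9 semitones up).

D#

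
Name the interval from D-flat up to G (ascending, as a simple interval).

augmented fourth

The letter names run D→G, a span of 3 letter steps, so the interval is some kind of fourth.
Db to G is 6 semitones. A perfect fourth is 5, so 6 makes it augmented.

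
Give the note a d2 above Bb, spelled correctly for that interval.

Cbb

A second above B lands on the letter C.
A diminished second spans 0 semitones, so Bb moves to pitch class 10. On the letter C that is Cbb.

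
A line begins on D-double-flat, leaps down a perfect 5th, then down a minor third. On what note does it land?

A perfect fifth down from Dbb is Gbb (letter G, 7 semitones down).
A minor third down from Gbb is Ebb (letter E, 3 semitones down).

Ebb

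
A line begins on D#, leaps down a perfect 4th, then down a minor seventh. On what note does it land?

A perfect fourth down from D# is A# (letter A, 5 semitones down).
A minor seventh down from A# is B# (letter B, 10 semitones down).

B#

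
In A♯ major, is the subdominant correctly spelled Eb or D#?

D#

Each scale degree takes a distinct letter name. Degree 4 of a scale on A must use the letter D.
D# and Eb are enharmonically the same pitch, but only D# uses the letter D, so it is the correct spelling here.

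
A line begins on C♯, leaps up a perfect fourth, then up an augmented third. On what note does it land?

A perfect fourth up from C# is F# (letter F, 5 semitones up).
An augmented third up from F# is A## (letter A, 5 semitones up).

A##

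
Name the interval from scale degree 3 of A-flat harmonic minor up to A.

Scale degree 3 of Ab harmonic minor is Cb.
Cb up to A: letters C→A make it a sixth; 10 semitones makes it augmented.

augmented sixth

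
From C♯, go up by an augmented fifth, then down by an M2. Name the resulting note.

An augmented fifth up from C# is G## (letter G, 8 semitones up).
A major second down from G## is F## (letter F, 2 semitones down).

F##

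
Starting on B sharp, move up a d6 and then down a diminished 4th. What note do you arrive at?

A diminished sixth up from B# is G (letter G, 7 semitones up).
A diminished fourth down from G is D# (letter D, 4 semitones down).

D#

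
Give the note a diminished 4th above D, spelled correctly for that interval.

Gb

A fourth above D lands on the letter G.
A diminished fourth spans 4 semitones, so D moves to pitch class 6. On the letter G that is Gb.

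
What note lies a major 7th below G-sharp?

G down a major seventh is Ab, so the target letter is A.
From G#, a major seventh is 11 semitones down: A.

A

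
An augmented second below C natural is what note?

C down a major second is Bb, so the target letter is B.
From C, an augmented second is 3 semitones down: Bbb.

Bbb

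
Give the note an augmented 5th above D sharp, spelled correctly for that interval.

D up a perfect fifth is A, so the target letter is A.
From D#, an augmented fifth is 8 semitones up: A##.

A##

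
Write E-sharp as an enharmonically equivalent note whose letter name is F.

E# is pitch class 5. The letter F alone is pitch class 5.
Pitch class 5 on F needs no accidental: F.

F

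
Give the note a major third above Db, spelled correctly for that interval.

A third above D lands on the letter F.
A major third spans 4 semitones, so Db moves to pitch class 5. On the letter F that is F.

F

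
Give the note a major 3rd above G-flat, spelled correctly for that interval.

A third above G lands on the letter B.
A major third spans 4 semitones, so Gb moves to pitch class 10. On the letter B that is Bb.

Bb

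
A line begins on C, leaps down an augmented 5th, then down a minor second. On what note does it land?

Eb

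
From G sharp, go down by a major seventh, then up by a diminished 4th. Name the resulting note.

A major seventh down from G# is A (letter A, 11 semitones down).
A diminished fourth up from A is Db (letter D, 4 semitones up).

Db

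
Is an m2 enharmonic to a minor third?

No

A minor second spans 1 semitone; a minor third spans 3.
The spans differ, so they are not enharmonic equivalents.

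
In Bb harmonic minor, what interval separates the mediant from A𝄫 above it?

diminished fifth

The mediant of Bb harmonic minor is Db.
Db up to Abb: letters D→A make it a fifth; 6 semitones makes it diminished.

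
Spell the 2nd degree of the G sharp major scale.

A#

The G# major scale runs G# A# B# C# D# E# F##.
Degree 2 is A#.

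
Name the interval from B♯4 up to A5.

diminished seventh

The letter names run B→A, a span of 6 letter steps, so the interval is some kind of seventh.
B# to A is 9 semitones. A major seventh is 11, so 9 makes it diminished.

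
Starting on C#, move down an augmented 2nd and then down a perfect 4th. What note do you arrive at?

F

An augmented second down from C# is Bb (letter B, 3 semitones down).
A perfect fourth down from Bb is F (letter F, 5 semitones down).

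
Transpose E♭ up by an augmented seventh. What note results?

D#

A seventh above E lands on the letter D.
An augmented seventh spans 12 semitones, so Eb moves to pitch class 3. On the letter D that is D#.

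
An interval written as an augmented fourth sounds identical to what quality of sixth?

doubly diminished

An augmented fourth spans 6 semitones.
A sixth spanning 6 semitones is doubly diminished (the major sixth is 9).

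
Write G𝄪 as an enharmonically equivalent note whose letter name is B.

Plain B sits 2 semitones above G##, so on the letter B the same pitch needs a double flat: Bbb.

Bbb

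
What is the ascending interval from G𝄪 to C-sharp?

The letter names run G→C, a span of 3 letter steps, so the interval is some kind of fourth.
G## to C# is 4 semitones. A perfect fourth is 5, so 4 makes it diminished.

diminished fourth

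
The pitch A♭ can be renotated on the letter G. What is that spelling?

Plain G sits 1 semitone below Ab, so on the letter G the same pitch needs a sharp: G#.

G#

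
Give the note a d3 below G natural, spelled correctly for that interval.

G down a major third is Eb, so the target letter is E.
From G, a diminished third is 2 semitones down: E#.

E#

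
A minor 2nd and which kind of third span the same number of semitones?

A minor second spans 1 semitone.
A third spanning 1 semitone is doubly diminished (the major third is 4).

doubly diminished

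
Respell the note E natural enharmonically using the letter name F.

Plain F sits 1 semitone above E, so on the letter F the same pitch needs a flat: Fb.

Fb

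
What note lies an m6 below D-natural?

A sixth below D lands on the letter F.
A minor sixth spans 8 semitones, so D moves to pitch class 6. On the letter F that is F#.

F#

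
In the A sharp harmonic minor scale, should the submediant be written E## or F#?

F#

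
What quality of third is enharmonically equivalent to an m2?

doubly diminished

A minor second spans 1 semitone.
A third spanning 1 semitone is doubly diminished (the major third is 4).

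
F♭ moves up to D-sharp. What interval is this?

Counting letters F–G–A–B–C–D gives a sixth.
Fb→D# = 11 semitones, 2 wider than the major sixth (9), so doubly augmented.

doubly augmented sixth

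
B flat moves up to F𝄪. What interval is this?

doubly augmented fifth

The letter names run B→F, a span of 4 letter steps, so the interval is some kind of fifth.
Bb to F## is 9 semitones. A perfect fifth is 7, so 9 makes it doubly augmented.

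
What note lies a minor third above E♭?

E up a major third is G#, so the target letter is G.
From Eb, a minor third is 3 semitones up: Gb.

Gb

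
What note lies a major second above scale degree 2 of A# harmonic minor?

C##

Scale degree 2 of A# harmonic minor is B#.
A major second (2 semitones) above B# lands on the letter C, giving C##.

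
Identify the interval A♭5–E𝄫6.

diminished fifth

The letter names run A→E, a span of 4 letter steps, so the interval is some kind of fifth.
Ab to Ebb is 6 semitones. A perfect fifth is 7, so 6 makes it diminished.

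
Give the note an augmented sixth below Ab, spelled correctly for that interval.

A sixth below A lands on the letter C.
An augmented sixth spans 10 semitones, so Ab moves to pitch class 10. On the letter C that is Cbb.

Cbb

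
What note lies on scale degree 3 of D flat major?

F

The Db major scale runs Db Eb F Gb Ab Bb C.
Degree 3 is F.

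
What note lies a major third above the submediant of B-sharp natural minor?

The submediant of B# natural minor is G#.
A major third (4 semitones) above G# lands on the letter B, giving B#.

B#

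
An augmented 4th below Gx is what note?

A fourth below G lands on the letter D.
An augmented fourth spans 6 semitones, so G## moves to pitch class 3. On the letter D that is D#.

D#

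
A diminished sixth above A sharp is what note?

F

A sixth above A lands on the letter F.
A diminished sixth spans 7 semitones, so A# moves to pitch class 5. On the letter F that is F.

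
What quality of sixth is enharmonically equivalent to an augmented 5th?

An augmented fifth spans 8 semitones.
A sixth spanning 8 semitones is minor (the major sixth is 9).

minor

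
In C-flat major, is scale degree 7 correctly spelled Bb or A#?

Bb

Each scale degree takes a distinct letter name. Degree 7 of a scale on C must use the letter B.
Bb and A# are enharmonically the same pitch, but only Bb uses the letter B, so it is the correct spelling here.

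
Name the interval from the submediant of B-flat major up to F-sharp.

The submediant of Bb major is G.
G up to F#: letters G→F make it a seventh; 11 semitones makes it major.

major seventh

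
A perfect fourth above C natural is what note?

F

C up a perfect fourth is F, so the target letter is F.
From C, a perfect fourth is 5 semitones up: F.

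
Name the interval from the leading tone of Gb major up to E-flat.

minor seventh

The leading tone of Gb major is F.
F up to Eb: letters F→E make it a seventh; 10 semitones makes it minor.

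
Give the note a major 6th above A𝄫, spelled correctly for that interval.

Fb

A sixth above A lands on the letter F.
A major sixth spans 9 semitones, so Abb moves to pitch class 4. On the letter F that is Fb.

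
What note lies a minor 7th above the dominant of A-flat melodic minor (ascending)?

Db

The dominant of Ab melodic minor (ascending) is Eb.
A minor seventh (10 semitones) above Eb lands on the letter D, giving Db.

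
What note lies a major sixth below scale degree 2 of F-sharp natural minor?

B

Scale degree 2 of F# natural minor is G#.
A major sixth (9 semitones) below G# lands on the letter B, giving B.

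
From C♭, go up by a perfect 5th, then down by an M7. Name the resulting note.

A perfect fifth up from Cb is Gb (letter G, 7 semitones up).
A major seventh down from Gb is Abb (letter A, 11 semitones down).

Abb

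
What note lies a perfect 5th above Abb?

A fifth above A lands on the letter E.
A perfect fifth spans 7 semitones, so Abb moves to pitch class 2. On the letter E that is Ebb.

Ebb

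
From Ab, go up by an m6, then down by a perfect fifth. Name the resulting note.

A minor sixth up from Ab is Fb (letter F, 8 semitones up).
A perfect fifth down from Fb is Bbb (letter B, 7 semitones down).

Bbb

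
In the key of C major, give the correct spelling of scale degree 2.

Degree 2 takes the letter 1 step above C, which is D.
In major, degree 2 sits 2 semitones above the tonic. C + 2 semitones is pitch class 2, spelled on D as D.

D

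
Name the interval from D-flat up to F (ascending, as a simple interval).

Counting letters D–E–F gives a third.
Db→F = 4 semitones, exactly the major third.

major third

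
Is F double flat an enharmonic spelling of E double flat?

No

Fbb is pitch class 3; Ebb is pitch class 2.
The pitch classes differ (3 vs. 2), so they are not enharmonic equivalents.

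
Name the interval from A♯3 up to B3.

minor second

Counting letters A–B gives a second.
A#→B = 1 semitone, 1 narrower than the major second (2), so minor.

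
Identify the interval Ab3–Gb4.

The letter names run A→G, a span of 6 letter steps, so the interval is some kind of seventh.
Ab to Gb is 10 semitones. A major seventh is 11, so 10 makes it minor.

minor seventh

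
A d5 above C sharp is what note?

G

C up a perfect fifth is G, so the target letter is G.
From C#, a diminished fifth is 6 semitones up: G.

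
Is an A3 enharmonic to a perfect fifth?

No

An augmented third spans 5 semitones; a perfect fifth spans 7.
The spans differ, so they are not enharmonic equivalents.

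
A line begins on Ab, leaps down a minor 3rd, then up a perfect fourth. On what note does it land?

A minor third down from Ab is F (letter F, 3 semitones down).
A perfect fourth up from F is Bb (letter B, 5 semitones up).

Bb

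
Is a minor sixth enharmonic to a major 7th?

No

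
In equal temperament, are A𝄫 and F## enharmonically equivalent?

Yes

Abb = pitch class 7 and F## = pitch class 7 — the same pitch class, so they are enharmonic equivalents.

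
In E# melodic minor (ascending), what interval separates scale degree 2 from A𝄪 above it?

major third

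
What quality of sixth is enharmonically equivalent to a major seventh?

A major seventh spans 11 semitones.
A sixth spanning 11 semitones is doubly augmented (the major sixth is 9).

doubly augmented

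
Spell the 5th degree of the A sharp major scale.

The A# major scale runs A# B# C## D# E# F## G##.
Degree 5 is E#.

E#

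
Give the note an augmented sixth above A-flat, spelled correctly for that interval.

F#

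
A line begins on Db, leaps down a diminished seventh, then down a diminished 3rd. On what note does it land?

C##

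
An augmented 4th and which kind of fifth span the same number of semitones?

diminished

An augmented fourth spans 6 semitones.
A fifth spanning 6 semitones is diminished (the perfect fifth is 7).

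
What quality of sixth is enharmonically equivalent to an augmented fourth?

doubly diminished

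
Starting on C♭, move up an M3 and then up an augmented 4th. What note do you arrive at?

A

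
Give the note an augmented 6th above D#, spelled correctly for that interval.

B##

D up a major sixth is B, so the target letter is B.
From D#, an augmented sixth is 10 semitones up: B##.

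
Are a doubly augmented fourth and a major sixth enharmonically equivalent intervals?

No

A doubly augmented fourth spans 7 semitones; a major sixth spans 9.
The spans differ, so they are not enharmonic equivalents.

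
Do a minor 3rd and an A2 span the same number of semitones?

Yes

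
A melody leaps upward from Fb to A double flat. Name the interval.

Counting letters F–G–A gives a third.
Fb→Abb = 3 semitones, 1 narrower than the major third (4), so minor.

minor third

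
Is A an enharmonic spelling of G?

No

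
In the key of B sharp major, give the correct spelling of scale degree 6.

G##

Degree 6 takes the letter 5 steps above B, which is G.
In major, degree 6 sits 9 semitones above the tonic. B# + 9 semitones is pitch class 9, spelled on G as G##.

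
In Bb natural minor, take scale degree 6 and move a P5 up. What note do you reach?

Db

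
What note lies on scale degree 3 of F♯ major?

Degree 3 takes the letter 2 steps above F, which is A.
In major, degree 3 sits 4 semitones above the tonic. F# + 4 semitones is pitch class 10, spelled on A as A#.

A#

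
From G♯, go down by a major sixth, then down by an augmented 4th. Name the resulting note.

F

A major sixth down from G# is B (letter B, 9 semitones down).
An augmented fourth down from B is F (letter F, 6 semitones down).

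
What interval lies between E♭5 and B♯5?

Counting letters E–F–G–A–B gives a fifth.
Eb→B# = 9 semitones, 2 wider than the perfect fifth (7), so doubly augmented.

doubly augmented fifth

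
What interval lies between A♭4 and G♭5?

Counting letters A–B–C–D–E–F–G gives a seventh.
Ab→Gb = 10 semitones, 1 narrower than the major seventh (11), so minor.

minor seventh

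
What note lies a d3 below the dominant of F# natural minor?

The dominant of F# natural minor is C#.
A diminished third (2 semitones) below C# lands on the letter A, giving A##.

A##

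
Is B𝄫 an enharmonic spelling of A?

Yes

Bbb is pitch class 9; A is pitch class 9.
All spellings map to pitch class 9, so they are enharmonically equivalent.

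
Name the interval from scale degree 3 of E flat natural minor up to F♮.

Scale degree 3 of Eb natural minor is Gb.
Gb up to F: letters G→F make it a seventh; 11 semitones makes it major.

major seventh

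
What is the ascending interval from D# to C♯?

The letter names run D→C, a span of 6 letter steps, so the interval is some kind of seventh.
D# to C# is 10 semitones. A major seventh is 11, so 10 makes it minor.

minor seventh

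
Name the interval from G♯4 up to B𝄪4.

augmented third

Counting letters G–A–B gives a third.
G#→B## = 5 semitones, 1 wider than the major third (4), so augmented.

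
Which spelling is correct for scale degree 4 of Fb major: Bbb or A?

Each scale degree takes a distinct letter name. Degree 4 of a scale on F must use the letter B.
Bbb and A are enharmonically the same pitch, but only Bbb uses the letter B, so it is the correct spelling here.

Bbb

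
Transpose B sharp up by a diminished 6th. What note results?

B up a major sixth is G#, so the target letter is G.
From B#, a diminished sixth is 7 semitones up: G.

G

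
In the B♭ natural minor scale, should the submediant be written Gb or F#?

Gb

Each scale degree takes a distinct letter name. Degree 6 of a scale on B must use the letter G.
Gb and F# are enharmonically the same pitch, but only Gb uses the letter G, so it is the correct spelling here.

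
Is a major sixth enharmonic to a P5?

No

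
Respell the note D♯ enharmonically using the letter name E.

Eb

D# is pitch class 3. The letter E alone is pitch class 4.
To reach pitch class 3 from E requires an offset of -1 semitone, i.e. flat: Eb.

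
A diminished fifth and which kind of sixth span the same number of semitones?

A diminished fifth spans 6 semitones.
A sixth spanning 6 semitones is doubly diminished (the major sixth is 9).

doubly diminished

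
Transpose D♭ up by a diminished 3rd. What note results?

Fbb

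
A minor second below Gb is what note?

F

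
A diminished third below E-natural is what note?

A third below E lands on the letter C.
A diminished third spans 2 semitones, so E moves to pitch class 2. On the letter C that is C##.

C##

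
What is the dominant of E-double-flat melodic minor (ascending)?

Bbb

Degree 5 takes the letter 4 steps above E, which is B.
In melodic minor (ascending), degree 5 sits 7 semitones above the tonic. Ebb + 7 semitones is pitch class 9, spelled on B as Bbb.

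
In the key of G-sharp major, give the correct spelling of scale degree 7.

The G# major scale runs G# A# B# C# D# E# F##.
Degree 7 is F##.

F##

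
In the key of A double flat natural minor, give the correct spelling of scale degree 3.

Cbb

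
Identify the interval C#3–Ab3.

diminished sixth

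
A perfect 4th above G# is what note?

C#

G up a perfect fourth is C, so the target letter is C.
From G#, a perfect fourth is 5 semitones up: C#.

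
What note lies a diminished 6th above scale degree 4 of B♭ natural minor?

Cbb

Scale degree 4 of Bb natural minor is Eb.
A diminished sixth (7 semitones) above Eb lands on the letter C, giving Cbb.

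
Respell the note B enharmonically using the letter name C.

Cb

Plain C sits 1 semitone above B, so on the letter C the same pitch needs a flat: Cb.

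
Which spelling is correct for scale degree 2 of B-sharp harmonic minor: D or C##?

Each scale degree takes a distinct letter name. Degree 2 of a scale on B must use the letter C.
C## and D are enharmonically the same pitch, but only C## uses the letter C, so it is the correct spelling here.

C##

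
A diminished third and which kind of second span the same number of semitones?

A diminished third spans 2 semitones.
A second spanning 2 semitones is major (the major second is 2).

major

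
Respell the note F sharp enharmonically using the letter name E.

E##

Plain E sits 2 semitones below F#, so on the letter E the same pitch needs a double sharp: E##.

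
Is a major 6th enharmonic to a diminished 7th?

Yes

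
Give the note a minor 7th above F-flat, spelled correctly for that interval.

F up a major seventh is E, so the target letter is E.
From Fb, a minor seventh is 10 semitones up: Ebb.

Ebb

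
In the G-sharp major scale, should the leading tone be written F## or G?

Each scale degree takes a distinct letter name. Degree 7 of a scale on G must use the letter F.
F## and G are enharmonically the same pitch, but only F## uses the letter F, so it is the correct spelling here.

F##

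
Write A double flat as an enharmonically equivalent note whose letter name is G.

G

Plain G sits at the same pitch as Abb, so on the letter G the same pitch needs a natural: G.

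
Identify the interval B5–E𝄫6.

doubly diminished fourth

Counting letters B–C–D–E gives a fourth.
B→Ebb = 3 semitones, 2 narrower than the perfect fourth (5), so doubly diminished.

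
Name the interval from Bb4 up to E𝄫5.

diminished fourth

Counting letters B–C–D–E gives a fourth.
Bb→Ebb = 4 semitones, 1 narrower than the perfect fourth (5), so diminished.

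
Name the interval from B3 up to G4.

minor sixth

Counting letters B–C–D–E–F–G gives a sixth.
B→G = 8 semitones, 1 narrower than the major sixth (9), so minor.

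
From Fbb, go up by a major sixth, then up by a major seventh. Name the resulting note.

A major sixth up from Fbb is Dbb (letter D, 9 semitones up).
A major seventh up from Dbb is Cb (letter C, 11 semitones up).

Cb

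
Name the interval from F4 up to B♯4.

doubly augmented fourth

The letter names run F→B, a span of 3 letter steps, so the interval is some kind of fourth.
F to B# is 7 semitones. A perfect fourth is 5, so 7 makes it doubly augmented.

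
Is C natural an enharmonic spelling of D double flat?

Yes

C is pitch class 0; Dbb is pitch class 0.
All spellings map to pitch class 0, so they are enharmonically equivalent.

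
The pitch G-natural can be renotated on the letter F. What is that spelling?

G is pitch class 7. The letter F alone is pitch class 5.
To reach pitch class 7 from F requires an offset of +2 semitones, i.e. double sharp: F##.

F##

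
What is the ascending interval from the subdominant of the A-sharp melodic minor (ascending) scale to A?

The subdominant of A# melodic minor (ascending) is D#.
D# up to A: letters D→A make it a fifth; 6 semitones makes it diminished.

diminished fifth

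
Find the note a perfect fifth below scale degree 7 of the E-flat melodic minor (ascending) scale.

Scale degree 7 of Eb melodic minor (ascending) is D.
A perfect fifth (7 semitones) below D lands on the letter G, giving G.

G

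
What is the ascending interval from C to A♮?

Counting letters C–D–E–F–G–A gives a sixth.
C→A = 9 semitones, exactly the major sixth.

major sixth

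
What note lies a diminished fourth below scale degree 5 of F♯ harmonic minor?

G##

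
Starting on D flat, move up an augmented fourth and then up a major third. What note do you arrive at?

B

An augmented fourth up from Db is G (letter G, 6 semitones up).
A major third up from G is B (letter B, 4 semitones up).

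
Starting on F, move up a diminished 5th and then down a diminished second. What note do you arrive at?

B

A diminished fifth up from F is Cb (letter C, 6 semitones up).
A diminished second down from Cb is B (letter B, 0 semitones down).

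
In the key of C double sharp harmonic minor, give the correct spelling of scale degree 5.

G##

Degree 5 takes the letter 4 steps above C, which is G.
In harmonic minor, degree 5 sits 7 semitones above the tonic. C## + 7 semitones is pitch class 9, spelled on G as G##.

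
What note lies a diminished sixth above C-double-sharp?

A sixth above C lands on the letter A.
A diminished sixth spans 7 semitones, so C## moves to pitch class 9. On the letter A that is A.

A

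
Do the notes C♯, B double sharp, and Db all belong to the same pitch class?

C# is pitch class 1; B## is pitch class 1; Db is pitch class 1.
All spellings map to pitch class 1, so they are enharmonically equivalent.

Yes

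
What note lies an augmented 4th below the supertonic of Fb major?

Dbb

The supertonic of Fb major is Gb.
An augmented fourth (6 semitones) below Gb lands on the letter D, giving Dbb.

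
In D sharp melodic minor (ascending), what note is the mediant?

Degree 3 takes the letter 2 steps above D, which is F.
In melodic minor (ascending), degree 3 sits 3 semitones above the tonic. D# + 3 semitones is pitch class 6, spelled on F as F#.

F#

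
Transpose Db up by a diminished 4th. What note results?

Gbb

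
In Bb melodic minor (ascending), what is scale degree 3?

Db

The Bb melodic minor (ascending) scale runs Bb C Db Eb F G A.
Degree 3 is Db.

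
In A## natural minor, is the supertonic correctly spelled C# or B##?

Each scale degree takes a distinct letter name. Degree 2 of a scale on A must use the letter B.
B## and C# are enharmonically the same pitch, but only B## uses the letter B, so it is the correct spelling here.

B##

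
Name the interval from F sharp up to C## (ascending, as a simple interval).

The letter names run F→C, a span of 4 letter steps, so the interval is some kind of fifth.
F# to C## is 8 semitones. A perfect fifth is 7, so 8 makes it augmented.

augmented fifth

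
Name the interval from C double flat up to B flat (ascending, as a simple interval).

Counting letters C–D–E–F–G–A–B gives a seventh.
Cbb→Bb = 12 semitones, 1 wider than the major seventh (11), so augmented.

augmented seventh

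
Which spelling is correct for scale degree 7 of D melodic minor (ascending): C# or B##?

Each scale degree takes a distinct letter name. Degree 7 of a scale on D must use the letter C.
C# and B## are enharmonically the same pitch, but only C# uses the letter C, so it is the correct spelling here.

C#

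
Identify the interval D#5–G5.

diminished fourth

Counting letters D–E–F–G gives a fourth.
D#→G = 4 semitones, 1 narrower than the perfect fourth (5), so diminished.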